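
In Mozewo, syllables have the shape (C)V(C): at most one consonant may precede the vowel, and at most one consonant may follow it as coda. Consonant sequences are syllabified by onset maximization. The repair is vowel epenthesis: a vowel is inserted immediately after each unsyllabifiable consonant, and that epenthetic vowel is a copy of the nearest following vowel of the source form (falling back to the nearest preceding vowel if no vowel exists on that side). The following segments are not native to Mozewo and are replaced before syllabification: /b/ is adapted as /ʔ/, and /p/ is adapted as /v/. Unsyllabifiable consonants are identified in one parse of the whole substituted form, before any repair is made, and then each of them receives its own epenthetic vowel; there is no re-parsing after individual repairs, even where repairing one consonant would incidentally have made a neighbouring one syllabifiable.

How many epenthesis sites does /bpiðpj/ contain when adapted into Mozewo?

After substitution the input is /ʔviðvj/.
The unsyllabifiable consonants are /ʔ/, /v/, /j/; each receives one epenthetic vowel.

3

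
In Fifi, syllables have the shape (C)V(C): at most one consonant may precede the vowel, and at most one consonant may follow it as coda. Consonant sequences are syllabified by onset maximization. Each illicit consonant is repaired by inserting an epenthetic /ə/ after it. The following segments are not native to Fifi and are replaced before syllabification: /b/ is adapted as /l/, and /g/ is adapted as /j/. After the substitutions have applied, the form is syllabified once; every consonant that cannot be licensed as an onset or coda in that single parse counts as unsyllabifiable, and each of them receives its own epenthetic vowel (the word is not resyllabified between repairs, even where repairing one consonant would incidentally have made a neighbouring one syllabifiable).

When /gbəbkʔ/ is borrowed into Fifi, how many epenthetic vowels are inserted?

After substitution the input is /jləlkʔ/.
The unsyllabifiable consonants are /j/, /k/, /ʔ/; each receives one epenthetic vowel.

3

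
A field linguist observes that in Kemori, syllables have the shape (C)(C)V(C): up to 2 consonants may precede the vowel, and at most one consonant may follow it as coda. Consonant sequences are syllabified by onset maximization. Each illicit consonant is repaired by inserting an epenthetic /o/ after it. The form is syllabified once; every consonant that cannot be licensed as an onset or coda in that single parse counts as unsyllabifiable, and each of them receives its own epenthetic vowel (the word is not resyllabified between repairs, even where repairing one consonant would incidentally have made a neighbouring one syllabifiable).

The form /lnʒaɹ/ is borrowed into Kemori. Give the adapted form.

lonʒaɹ

The consonants /l/ cannot be parsed into a legal (C)(C)V(C) syllable (at most one coda consonant is licensed; onsets may contain at most 2 consonants).
Inserting the epenthetic vowel yields /l/ → /lo/.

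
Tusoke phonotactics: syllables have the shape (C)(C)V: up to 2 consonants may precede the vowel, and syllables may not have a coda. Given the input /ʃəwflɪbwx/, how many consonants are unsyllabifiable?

4

The consonants /w/, /b/, /w/, /x/ cannot be parsed into a legal (C)(C)V syllable (no codas are permitted; onsets may contain at most 2 consonants).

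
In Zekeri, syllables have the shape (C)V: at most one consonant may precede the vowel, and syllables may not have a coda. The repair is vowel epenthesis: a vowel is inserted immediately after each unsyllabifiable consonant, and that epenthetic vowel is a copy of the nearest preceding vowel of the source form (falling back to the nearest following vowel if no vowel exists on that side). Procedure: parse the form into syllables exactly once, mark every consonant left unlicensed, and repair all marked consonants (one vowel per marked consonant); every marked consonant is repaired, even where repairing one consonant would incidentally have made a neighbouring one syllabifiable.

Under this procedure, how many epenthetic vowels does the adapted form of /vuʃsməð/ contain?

3

The unsyllabifiable consonants are /ʃ/, /s/, /ð/; each receives one epenthetic vowel.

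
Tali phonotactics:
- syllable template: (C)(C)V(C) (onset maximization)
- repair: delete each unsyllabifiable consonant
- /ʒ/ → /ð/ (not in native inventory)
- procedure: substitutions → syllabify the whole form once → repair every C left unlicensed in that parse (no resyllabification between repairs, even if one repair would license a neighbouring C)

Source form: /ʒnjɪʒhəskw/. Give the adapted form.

njɪðhəs

Substitution: /ʒ/ → /ð/, giving /ðnjɪðhəskw/.
The consonants /ð/, /k/, /w/ cannot be parsed into a legal (C)(C)V(C) syllable (at most one coda consonant is licensed; onsets may contain at most 2 consonants).
Each unlicensed consonant is deleted: /ð/, /k/, /w/.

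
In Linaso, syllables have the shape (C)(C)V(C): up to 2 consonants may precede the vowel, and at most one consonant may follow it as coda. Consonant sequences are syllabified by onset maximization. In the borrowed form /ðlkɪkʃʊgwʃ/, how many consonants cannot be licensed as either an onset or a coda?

3

Syllabifying with onset maximization leaves /ð/, /w/, /ʃ/ stranded (at most one coda consonant is licensed; onsets may contain at most 2 consonants).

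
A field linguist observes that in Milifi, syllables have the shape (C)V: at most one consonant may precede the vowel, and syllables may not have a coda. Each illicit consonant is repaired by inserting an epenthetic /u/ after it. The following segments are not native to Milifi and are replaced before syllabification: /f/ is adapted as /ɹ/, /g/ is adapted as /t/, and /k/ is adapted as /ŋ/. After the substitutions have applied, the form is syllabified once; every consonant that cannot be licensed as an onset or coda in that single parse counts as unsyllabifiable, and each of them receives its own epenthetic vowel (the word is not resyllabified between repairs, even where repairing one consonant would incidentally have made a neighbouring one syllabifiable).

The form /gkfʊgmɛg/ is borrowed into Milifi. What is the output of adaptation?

tuŋuɹʊtumɛtu

Substitution: /g/ → /t/, /k/ → /ŋ/, /f/ → /ɹ/, giving /tŋɹʊtmɛt/.
Under (C)V, the unsyllabifiable consonants are /t/, /ŋ/, /t/, /t/ (no codas are permitted; onsets are limited to one consonant).
Inserting the epenthetic vowel yields /t/ → /tu/, /ŋ/ → /ŋu/, /t/ → /tu/, /t/ → /tu/.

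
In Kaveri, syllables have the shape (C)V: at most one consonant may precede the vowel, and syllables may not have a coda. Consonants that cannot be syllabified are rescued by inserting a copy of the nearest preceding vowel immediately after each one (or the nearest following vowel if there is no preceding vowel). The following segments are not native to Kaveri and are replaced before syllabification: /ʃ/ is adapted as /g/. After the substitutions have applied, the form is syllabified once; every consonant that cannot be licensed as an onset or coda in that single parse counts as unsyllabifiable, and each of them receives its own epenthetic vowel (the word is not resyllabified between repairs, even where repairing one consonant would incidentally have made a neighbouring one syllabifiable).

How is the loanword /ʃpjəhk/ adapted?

Substitution: /ʃ/ → /g/, giving /gpjəhk/.
Syllabifying with onset maximization leaves /g/, /p/, /h/, /k/ stranded (no codas are permitted; onsets are limited to one consonant).
Each unlicensed consonant becomes the onset of a new syllable: /g/ → /gə/, /p/ → /pə/, /h/ → /hə/, /k/ → /kə/.

gəpəjəhəkə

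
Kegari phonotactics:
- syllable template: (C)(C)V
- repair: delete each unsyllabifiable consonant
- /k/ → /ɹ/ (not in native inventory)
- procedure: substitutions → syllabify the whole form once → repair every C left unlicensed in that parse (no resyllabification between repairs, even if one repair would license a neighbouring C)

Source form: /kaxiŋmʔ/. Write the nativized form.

ɹaxi

Substitution: /k/ → /ɹ/, giving /ɹaxiŋmʔ/.
Under (C)(C)V, the unsyllabifiable consonants are /ŋ/, /m/, /ʔ/ (no codas are permitted; onsets may contain at most 2 consonants).
Deleting the stranded consonants removes /ŋ/, /m/, /ʔ/.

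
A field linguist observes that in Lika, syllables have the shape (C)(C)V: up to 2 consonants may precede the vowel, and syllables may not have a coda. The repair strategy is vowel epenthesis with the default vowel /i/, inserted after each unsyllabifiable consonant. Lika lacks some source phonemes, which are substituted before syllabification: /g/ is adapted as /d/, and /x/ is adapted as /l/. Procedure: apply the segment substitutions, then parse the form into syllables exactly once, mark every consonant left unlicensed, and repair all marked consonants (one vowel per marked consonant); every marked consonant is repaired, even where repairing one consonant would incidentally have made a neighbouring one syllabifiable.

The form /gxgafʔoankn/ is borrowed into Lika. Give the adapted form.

dildafʔoanikini

Substitution: /g/ → /d/, /x/ → /l/, giving /dldafʔoankn/.
Under (C)(C)V, the unsyllabifiable consonants are /d/, /n/, /k/, /n/ (no codas are permitted; onsets may contain at most 2 consonants).
Each unlicensed consonant becomes the onset of a new syllable: /d/ → /di/, /n/ → /ni/, /k/ → /ki/, /n/ → /ni/.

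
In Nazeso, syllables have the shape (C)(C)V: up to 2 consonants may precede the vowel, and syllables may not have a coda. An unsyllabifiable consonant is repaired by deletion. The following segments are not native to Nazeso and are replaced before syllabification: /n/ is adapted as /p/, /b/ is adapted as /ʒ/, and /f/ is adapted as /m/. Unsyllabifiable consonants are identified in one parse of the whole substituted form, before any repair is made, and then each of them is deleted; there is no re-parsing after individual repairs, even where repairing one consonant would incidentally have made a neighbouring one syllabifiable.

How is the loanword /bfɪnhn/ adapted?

Substitution: /b/ → /ʒ/, /f/ → /m/, /n/ → /p/, giving /ʒmɪphp/.
Under (C)(C)V, the unsyllabifiable consonants are /p/, /h/, /p/ (no codas are permitted; onsets may contain at most 2 consonants).
Deletion applies to /p/, /h/, /p/.

ʒmɪ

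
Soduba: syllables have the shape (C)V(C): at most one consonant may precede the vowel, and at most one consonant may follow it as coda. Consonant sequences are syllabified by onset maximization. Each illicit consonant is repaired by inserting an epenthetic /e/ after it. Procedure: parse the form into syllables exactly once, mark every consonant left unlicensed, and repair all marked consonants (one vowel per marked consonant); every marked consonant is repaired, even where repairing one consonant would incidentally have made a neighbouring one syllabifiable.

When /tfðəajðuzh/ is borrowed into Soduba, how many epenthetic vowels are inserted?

The unsyllabifiable consonants are /t/, /f/, /h/; each receives one epenthetic vowel.

3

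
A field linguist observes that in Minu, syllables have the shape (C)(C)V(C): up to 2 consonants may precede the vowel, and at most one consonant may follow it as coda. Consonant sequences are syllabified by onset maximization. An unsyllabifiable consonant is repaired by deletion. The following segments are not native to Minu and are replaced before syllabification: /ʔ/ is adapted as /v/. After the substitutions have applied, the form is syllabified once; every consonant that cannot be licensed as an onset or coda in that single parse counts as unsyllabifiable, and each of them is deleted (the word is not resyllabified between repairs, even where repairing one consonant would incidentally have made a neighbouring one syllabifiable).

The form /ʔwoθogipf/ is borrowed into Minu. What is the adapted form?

Substitution: /ʔ/ → /v/, giving /vwoθogipf/.
Syllabifying with onset maximization leaves /f/ stranded (at most one coda consonant is licensed; onsets may contain at most 2 consonants).
Deletion applies to /f/.

vwoθogip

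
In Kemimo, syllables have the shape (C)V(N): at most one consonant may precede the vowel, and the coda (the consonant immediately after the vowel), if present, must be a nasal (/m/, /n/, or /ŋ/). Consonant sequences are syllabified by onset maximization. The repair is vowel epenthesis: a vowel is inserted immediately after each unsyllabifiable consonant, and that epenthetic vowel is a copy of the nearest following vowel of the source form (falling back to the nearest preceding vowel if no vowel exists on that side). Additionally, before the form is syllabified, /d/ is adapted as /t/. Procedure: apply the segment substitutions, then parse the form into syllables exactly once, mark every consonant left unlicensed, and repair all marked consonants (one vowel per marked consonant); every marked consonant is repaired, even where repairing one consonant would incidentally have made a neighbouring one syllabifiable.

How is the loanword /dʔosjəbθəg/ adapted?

Substitution: /d/ → /t/, giving /tʔosjəbθəg/.
Under (C)V(N), the unsyllabifiable consonants are /t/, /s/, /b/, /g/ (only a nasal (/m/, /n/, or /ŋ/) is licensed in coda position; onsets are limited to one consonant).
Each unlicensed consonant becomes the onset of a new syllable: /t/ → /to/, /s/ → /sə/, /b/ → /bə/, /g/ → /gə/.

toʔosəjəbəθəgə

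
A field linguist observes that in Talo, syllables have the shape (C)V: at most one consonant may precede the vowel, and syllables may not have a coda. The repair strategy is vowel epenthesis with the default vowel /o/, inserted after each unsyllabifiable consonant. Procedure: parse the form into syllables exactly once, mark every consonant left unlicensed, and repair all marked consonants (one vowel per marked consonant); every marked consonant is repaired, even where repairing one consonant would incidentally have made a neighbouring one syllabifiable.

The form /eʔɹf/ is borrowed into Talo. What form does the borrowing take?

eʔoɹofo

Under (C)V, the unsyllabifiable consonants are /ʔ/, /ɹ/, /f/ (no codas are permitted; onsets are limited to one consonant).
Epenthesis after each stranded consonant: /ʔ/ → /ʔo/, /ɹ/ → /ɹo/, /f/ → /fo/.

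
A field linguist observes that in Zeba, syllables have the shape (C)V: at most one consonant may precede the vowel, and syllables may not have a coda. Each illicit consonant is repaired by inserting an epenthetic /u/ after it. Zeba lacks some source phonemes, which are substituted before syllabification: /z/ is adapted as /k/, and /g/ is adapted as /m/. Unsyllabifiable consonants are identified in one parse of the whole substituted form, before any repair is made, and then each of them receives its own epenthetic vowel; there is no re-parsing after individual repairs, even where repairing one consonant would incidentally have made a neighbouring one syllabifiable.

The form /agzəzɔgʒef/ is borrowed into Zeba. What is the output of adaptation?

amukəkɔmuʒefu

Substitution: /g/ → /m/, /z/ → /k/, giving /amkəkɔmʒef/.
The consonants /m/, /m/, /f/ cannot be parsed into a legal (C)V syllable (no codas are permitted; onsets are limited to one consonant).
Each unlicensed consonant becomes the onset of a new syllable: /m/ → /mu/, /m/ → /mu/, /f/ → /fu/.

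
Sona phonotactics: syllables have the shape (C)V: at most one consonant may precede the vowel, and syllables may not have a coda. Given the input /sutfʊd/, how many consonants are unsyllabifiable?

2

Syllabifying with onset maximization leaves /t/, /d/ stranded (no codas are permitted; onsets are limited to one consonant).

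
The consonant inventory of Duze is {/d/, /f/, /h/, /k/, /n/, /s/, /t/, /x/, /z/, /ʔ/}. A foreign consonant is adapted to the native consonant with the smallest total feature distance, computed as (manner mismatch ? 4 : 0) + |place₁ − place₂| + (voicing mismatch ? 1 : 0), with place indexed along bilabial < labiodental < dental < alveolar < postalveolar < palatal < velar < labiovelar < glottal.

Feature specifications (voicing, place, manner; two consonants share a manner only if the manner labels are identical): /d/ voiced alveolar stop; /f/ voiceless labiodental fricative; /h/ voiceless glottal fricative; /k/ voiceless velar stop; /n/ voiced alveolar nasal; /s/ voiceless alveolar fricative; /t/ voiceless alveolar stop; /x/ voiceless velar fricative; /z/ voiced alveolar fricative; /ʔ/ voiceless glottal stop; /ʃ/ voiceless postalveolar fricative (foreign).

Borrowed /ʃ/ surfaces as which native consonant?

/s/ is closest: same manner (fricative), place distance 1 (postalveolar→alveolar), same voicing; total 1. Next closest is /x/ at distance 2.

s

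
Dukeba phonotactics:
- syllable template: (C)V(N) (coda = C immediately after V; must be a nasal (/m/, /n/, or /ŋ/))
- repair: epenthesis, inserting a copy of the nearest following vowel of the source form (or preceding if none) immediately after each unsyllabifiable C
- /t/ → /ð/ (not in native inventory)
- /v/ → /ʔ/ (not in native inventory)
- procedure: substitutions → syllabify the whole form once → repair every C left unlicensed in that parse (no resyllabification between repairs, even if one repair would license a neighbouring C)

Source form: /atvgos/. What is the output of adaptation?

Substitution: /t/ → /ð/, /v/ → /ʔ/, giving /aðʔgos/.
Under (C)V(N), the unsyllabifiable consonants are /ð/, /ʔ/, /s/ (only a nasal (/m/, /n/, or /ŋ/) is licensed in coda position; onsets are limited to one consonant).
Each unlicensed consonant becomes the onset of a new syllable: /ð/ → /ðo/, /ʔ/ → /ʔo/, /s/ → /so/.

aðoʔogoso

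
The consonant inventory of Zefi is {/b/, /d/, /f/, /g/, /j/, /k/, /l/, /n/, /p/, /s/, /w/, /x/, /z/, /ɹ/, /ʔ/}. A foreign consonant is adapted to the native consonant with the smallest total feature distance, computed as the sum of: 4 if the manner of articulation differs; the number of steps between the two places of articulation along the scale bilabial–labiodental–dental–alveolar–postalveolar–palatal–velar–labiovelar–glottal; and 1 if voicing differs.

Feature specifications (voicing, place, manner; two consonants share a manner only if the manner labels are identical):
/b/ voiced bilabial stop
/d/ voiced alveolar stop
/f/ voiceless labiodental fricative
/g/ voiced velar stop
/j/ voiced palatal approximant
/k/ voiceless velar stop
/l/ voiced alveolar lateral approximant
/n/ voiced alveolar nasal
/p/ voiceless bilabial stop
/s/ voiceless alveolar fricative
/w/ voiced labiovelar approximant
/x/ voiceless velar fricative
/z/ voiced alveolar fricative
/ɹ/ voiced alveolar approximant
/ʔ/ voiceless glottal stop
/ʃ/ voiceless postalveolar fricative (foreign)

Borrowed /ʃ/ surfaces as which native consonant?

s

/s/ is closest: same manner (fricative), place distance 1 (postalveolar→alveolar), same voicing; total 1. Next closest is /x/ at distance 2.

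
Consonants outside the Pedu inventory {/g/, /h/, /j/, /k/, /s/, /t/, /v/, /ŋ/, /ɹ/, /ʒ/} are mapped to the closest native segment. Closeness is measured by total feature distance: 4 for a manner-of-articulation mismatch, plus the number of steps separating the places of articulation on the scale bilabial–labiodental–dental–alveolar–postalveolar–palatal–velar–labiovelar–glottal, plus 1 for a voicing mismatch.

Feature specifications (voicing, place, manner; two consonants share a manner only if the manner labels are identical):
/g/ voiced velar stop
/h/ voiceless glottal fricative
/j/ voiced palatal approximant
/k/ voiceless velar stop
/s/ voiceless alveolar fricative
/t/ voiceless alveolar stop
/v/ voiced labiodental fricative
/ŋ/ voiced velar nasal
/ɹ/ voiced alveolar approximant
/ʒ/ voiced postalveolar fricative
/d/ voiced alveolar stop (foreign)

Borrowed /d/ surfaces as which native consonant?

t

/t/ is closest: same manner (stop), place distance 0 (alveolar→alveolar), voicing differs (+1); total 1. Next closest is /g/ at distance 3.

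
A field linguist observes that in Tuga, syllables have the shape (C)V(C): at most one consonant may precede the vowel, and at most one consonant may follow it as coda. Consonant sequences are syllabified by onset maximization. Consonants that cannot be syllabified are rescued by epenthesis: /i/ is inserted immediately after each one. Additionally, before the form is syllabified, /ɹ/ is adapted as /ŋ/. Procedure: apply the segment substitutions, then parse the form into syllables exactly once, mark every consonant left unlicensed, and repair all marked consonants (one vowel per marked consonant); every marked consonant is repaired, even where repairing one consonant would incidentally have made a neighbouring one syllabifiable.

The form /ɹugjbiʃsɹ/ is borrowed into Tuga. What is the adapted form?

ŋugjibiʃsiŋi

Substitution: /ɹ/ → /ŋ/, giving /ŋugjbiʃsŋ/.
The consonants /j/, /s/, /ŋ/ cannot be parsed into a legal (C)V(C) syllable (at most one coda consonant is licensed; onsets are limited to one consonant).
Epenthesis after each stranded consonant: /j/ → /ji/, /s/ → /si/, /ŋ/ → /ŋi/.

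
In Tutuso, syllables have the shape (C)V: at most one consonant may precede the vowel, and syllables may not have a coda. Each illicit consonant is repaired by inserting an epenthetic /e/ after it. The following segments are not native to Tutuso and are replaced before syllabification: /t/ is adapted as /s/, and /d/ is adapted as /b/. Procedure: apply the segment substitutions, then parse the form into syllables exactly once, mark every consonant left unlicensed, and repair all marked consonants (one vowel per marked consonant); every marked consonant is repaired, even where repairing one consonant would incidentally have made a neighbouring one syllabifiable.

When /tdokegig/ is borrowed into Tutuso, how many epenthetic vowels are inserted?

2

After substitution the input is /sbokegig/.
The unsyllabifiable consonants are /s/, /g/; each receives one epenthetic vowel.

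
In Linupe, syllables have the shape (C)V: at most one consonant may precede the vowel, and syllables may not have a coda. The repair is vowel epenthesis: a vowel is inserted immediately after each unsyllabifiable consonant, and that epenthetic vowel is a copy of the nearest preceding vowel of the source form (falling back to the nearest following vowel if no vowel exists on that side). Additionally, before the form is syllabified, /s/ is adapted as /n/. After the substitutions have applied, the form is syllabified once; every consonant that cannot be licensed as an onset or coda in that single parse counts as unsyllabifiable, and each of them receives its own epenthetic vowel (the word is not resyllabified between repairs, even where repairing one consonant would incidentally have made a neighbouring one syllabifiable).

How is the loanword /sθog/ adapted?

noθogo

Substitution: /s/ → /n/, giving /nθog/.
Under (C)V, the unsyllabifiable consonants are /n/, /g/ (no codas are permitted; onsets are limited to one consonant).
Epenthesis after each stranded consonant: /n/ → /no/, /g/ → /go/.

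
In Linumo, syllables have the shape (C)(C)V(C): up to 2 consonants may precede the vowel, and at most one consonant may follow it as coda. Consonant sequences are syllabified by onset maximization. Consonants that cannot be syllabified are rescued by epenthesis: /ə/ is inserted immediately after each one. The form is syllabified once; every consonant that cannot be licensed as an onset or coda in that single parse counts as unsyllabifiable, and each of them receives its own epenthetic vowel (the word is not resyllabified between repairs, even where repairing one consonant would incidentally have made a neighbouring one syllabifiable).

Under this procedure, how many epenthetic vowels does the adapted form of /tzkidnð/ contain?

3

The unsyllabifiable consonants are /t/, /n/, /ð/; each receives one epenthetic vowel.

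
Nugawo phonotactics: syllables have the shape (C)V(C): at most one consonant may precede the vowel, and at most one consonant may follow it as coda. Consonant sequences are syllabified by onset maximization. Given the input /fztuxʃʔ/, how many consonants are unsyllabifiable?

4

Syllabifying with onset maximization leaves /f/, /z/, /ʃ/, /ʔ/ stranded (at most one coda consonant is licensed; onsets are limited to one consonant).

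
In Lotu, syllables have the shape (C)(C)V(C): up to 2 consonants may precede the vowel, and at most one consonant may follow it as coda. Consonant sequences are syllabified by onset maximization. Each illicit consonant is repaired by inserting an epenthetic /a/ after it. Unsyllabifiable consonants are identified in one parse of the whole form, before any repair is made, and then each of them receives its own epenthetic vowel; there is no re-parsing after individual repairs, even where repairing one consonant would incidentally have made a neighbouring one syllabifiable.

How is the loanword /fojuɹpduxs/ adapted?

fojuɹpduxsa

Syllabifying with onset maximization leaves /s/ stranded (at most one coda consonant is licensed; onsets may contain at most 2 consonants).
Each unlicensed consonant becomes the onset of a new syllable: /s/ → /sa/.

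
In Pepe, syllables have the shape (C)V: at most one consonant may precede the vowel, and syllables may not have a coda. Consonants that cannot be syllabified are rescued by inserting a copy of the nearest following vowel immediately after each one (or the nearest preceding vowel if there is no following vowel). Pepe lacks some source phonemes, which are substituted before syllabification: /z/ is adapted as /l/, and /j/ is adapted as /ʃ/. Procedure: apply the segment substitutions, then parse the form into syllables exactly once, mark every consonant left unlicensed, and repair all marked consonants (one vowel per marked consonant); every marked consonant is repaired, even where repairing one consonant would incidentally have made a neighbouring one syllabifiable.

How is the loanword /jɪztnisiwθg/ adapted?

ʃɪlitinisiwiθigi

Substitution: /j/ → /ʃ/, /z/ → /l/, giving /ʃɪltnisiwθg/.
Under (C)V, the unsyllabifiable consonants are /l/, /t/, /w/, /θ/, /g/ (no codas are permitted; onsets are limited to one consonant).
Inserting the epenthetic vowel yields /l/ → /li/, /t/ → /ti/, /w/ → /wi/, /θ/ → /θi/, /g/ → /gi/.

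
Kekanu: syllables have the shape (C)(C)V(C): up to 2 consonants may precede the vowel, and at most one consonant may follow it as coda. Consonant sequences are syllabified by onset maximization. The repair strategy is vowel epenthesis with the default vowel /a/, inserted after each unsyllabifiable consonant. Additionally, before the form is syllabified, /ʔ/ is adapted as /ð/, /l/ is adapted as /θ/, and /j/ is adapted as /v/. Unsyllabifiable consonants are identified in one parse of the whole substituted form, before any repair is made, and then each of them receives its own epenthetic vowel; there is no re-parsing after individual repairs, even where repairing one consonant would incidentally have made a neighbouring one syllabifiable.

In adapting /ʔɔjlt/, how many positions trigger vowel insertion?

2

After substitution the input is /ðɔvθt/.
The unsyllabifiable consonants are /θ/, /t/; each receives one epenthetic vowel.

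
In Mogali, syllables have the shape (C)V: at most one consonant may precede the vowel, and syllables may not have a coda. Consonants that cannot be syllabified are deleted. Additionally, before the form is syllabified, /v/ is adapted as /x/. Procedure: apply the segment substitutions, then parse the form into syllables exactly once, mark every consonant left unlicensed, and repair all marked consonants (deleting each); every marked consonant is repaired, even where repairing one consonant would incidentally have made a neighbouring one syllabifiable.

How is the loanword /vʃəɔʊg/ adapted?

ʃəɔʊ

Substitution: /v/ → /x/, giving /xʃəɔʊg/.
Syllabifying with onset maximization leaves /x/, /g/ stranded (no codas are permitted; onsets are limited to one consonant).
Deleting the stranded consonants removes /x/, /g/.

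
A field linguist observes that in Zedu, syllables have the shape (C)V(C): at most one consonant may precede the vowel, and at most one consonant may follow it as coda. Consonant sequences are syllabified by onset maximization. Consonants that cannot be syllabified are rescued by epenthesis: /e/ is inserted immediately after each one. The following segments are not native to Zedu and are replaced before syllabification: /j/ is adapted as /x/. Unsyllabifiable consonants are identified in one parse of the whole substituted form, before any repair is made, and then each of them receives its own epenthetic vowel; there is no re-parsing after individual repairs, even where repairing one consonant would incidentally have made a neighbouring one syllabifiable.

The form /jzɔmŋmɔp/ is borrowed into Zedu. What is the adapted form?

xezɔmŋemɔp

Substitution: /j/ → /x/, giving /xzɔmŋmɔp/.
The consonants /x/, /ŋ/ cannot be parsed into a legal (C)V(C) syllable (at most one coda consonant is licensed; onsets are limited to one consonant).
Epenthesis after each stranded consonant: /x/ → /xe/, /ŋ/ → /ŋe/.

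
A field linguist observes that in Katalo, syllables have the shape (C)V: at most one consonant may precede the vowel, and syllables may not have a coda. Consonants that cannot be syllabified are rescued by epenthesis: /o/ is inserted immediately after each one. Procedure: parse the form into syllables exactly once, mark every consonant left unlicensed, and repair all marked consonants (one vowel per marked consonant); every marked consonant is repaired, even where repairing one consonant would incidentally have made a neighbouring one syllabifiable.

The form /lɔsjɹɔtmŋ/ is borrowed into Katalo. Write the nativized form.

The consonants /s/, /j/, /t/, /m/, /ŋ/ cannot be parsed into a legal (C)V syllable (no codas are permitted; onsets are limited to one consonant).
Inserting the epenthetic vowel yields /s/ → /so/, /j/ → /jo/, /t/ → /to/, /m/ → /mo/, /ŋ/ → /ŋo/.

lɔsojoɹɔtomoŋo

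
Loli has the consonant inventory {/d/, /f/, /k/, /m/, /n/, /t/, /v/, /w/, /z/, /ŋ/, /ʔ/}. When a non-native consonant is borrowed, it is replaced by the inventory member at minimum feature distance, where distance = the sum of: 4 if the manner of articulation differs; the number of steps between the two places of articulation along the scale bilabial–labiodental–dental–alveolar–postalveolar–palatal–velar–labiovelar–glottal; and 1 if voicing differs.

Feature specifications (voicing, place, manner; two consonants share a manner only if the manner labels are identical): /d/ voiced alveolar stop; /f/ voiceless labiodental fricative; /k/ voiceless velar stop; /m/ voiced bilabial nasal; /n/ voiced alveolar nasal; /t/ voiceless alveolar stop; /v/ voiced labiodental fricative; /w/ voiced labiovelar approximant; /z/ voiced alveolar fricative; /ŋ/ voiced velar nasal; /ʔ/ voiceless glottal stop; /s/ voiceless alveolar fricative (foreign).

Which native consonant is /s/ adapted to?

/z/ is closest: same manner (fricative), place distance 0 (alveolar→alveolar), voicing differs (+1); total 1. Next closest is /f/ at distance 2.

z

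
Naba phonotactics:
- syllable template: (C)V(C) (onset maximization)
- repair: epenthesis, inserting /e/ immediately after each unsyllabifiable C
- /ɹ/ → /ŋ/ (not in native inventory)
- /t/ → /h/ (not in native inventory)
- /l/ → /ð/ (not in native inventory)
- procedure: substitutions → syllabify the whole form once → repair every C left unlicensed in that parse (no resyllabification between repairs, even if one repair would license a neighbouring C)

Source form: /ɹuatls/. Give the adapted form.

ŋuahðese

Substitution: /ɹ/ → /ŋ/, /t/ → /h/, /l/ → /ð/, giving /ŋuahðs/.
Syllabifying with onset maximization leaves /ð/, /s/ stranded (at most one coda consonant is licensed; onsets are limited to one consonant).
Epenthesis after each stranded consonant: /ð/ → /ðe/, /s/ → /se/.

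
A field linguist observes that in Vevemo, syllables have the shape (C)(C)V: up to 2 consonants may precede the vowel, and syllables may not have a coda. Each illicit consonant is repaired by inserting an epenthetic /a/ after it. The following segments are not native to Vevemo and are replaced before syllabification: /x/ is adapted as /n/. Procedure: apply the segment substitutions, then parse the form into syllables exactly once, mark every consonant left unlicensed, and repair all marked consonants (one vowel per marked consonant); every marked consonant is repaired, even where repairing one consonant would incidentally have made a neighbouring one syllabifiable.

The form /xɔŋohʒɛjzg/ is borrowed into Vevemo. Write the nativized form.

nɔŋohʒɛjazaga

Substitution: /x/ → /n/, giving /nɔŋohʒɛjzg/.
Syllabifying with onset maximization leaves /j/, /z/, /g/ stranded (no codas are permitted; onsets may contain at most 2 consonants).
Inserting the epenthetic vowel yields /j/ → /ja/, /z/ → /za/, /g/ → /ga/.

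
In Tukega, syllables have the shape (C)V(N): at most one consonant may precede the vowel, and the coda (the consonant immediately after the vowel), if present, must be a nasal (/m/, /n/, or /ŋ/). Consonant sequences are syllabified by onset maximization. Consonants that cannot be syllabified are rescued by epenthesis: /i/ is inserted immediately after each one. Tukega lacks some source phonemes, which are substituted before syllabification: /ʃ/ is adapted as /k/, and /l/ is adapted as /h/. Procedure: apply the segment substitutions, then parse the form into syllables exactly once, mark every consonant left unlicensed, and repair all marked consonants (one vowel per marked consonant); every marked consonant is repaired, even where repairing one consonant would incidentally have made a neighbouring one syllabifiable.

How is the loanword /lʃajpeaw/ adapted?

Substitution: /l/ → /h/, /ʃ/ → /k/, giving /hkajpeaw/.
Under (C)V(N), the unsyllabifiable consonants are /h/, /j/, /w/ (only a nasal (/m/, /n/, or /ŋ/) is licensed in coda position; onsets are limited to one consonant).
Epenthesis after each stranded consonant: /h/ → /hi/, /j/ → /ji/, /w/ → /wi/.

hikajipeawi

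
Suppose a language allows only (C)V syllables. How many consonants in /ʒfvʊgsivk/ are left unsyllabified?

5

Under (C)V, the unsyllabifiable consonants are /ʒ/, /f/, /g/, /v/, /k/ (no codas are permitted; onsets are limited to one consonant).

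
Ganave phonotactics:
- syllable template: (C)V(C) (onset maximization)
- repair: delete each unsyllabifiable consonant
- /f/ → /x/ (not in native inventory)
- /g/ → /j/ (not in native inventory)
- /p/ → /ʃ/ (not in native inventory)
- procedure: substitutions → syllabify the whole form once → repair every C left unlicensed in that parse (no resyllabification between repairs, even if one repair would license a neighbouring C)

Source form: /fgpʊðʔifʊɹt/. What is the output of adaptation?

ʃʊðʔixʊɹ

Substitution: /f/ → /x/, /g/ → /j/, /p/ → /ʃ/, giving /xjʃʊðʔixʊɹt/.
Under (C)V(C), the unsyllabifiable consonants are /x/, /j/, /t/ (at most one coda consonant is licensed; onsets are limited to one consonant).
Deletion applies to /x/, /j/, /t/.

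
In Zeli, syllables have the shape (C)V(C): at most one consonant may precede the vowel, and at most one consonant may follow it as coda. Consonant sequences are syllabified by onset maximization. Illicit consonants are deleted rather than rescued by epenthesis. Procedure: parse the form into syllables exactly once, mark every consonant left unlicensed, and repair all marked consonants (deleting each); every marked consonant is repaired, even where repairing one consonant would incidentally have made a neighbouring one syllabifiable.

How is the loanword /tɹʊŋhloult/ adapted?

ɹʊŋloul

The consonants /t/, /h/, /t/ cannot be parsed into a legal (C)V(C) syllable (at most one coda consonant is licensed; onsets are limited to one consonant).
Deleting the stranded consonants removes /t/, /h/, /t/.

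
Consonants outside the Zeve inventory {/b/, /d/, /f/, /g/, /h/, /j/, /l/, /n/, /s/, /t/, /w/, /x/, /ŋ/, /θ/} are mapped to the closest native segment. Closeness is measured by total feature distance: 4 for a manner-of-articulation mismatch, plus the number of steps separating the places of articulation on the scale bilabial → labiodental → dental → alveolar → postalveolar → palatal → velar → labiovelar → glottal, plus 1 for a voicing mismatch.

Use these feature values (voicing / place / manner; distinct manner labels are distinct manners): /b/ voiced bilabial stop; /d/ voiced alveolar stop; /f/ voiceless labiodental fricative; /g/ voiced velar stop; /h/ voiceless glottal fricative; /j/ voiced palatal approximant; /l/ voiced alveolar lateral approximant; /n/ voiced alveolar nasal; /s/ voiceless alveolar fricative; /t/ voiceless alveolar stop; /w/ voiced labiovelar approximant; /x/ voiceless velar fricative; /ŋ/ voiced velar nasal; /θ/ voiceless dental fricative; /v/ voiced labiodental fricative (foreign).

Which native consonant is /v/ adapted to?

f

/f/ is closest: same manner (fricative), place distance 0 (labiodental→labiodental), voicing differs (+1); total 1. Next closest is /θ/ at distance 2.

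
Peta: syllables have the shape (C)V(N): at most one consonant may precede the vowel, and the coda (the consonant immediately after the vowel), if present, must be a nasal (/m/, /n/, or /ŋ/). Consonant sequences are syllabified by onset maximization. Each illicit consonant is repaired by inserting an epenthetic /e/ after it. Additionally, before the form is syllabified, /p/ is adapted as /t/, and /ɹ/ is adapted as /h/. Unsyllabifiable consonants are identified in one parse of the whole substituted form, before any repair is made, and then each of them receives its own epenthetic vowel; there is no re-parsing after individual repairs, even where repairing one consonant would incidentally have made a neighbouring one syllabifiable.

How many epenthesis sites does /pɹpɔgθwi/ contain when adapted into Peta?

4

After substitution the input is /thtɔgθwi/.
The unsyllabifiable consonants are /t/, /h/, /g/, /θ/; each receives one epenthetic vowel.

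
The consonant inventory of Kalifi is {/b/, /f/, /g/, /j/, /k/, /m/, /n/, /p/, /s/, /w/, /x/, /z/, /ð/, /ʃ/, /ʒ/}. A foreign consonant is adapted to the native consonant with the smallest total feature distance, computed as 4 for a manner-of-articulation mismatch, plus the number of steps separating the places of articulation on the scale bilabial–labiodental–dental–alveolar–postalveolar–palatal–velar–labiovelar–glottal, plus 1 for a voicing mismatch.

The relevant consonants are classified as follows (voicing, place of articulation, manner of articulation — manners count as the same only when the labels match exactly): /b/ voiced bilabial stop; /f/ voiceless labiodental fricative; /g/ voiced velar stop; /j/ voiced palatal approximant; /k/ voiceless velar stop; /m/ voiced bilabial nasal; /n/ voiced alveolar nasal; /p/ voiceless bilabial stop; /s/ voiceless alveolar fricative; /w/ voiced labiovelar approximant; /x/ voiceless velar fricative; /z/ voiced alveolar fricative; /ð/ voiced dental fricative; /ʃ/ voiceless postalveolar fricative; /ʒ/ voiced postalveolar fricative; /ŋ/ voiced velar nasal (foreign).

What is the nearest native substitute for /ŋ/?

/n/ is closest: same manner (nasal), place distance 3 (velar→alveolar), same voicing; total 3. Next closest is /g/ at distance 4.

n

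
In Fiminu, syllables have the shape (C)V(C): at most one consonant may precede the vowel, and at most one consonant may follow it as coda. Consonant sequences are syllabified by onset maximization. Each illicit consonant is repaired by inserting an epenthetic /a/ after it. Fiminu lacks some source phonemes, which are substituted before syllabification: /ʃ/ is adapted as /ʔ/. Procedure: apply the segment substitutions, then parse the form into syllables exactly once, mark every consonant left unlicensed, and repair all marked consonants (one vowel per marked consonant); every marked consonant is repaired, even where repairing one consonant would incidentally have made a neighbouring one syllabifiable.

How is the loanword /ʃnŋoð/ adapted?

Substitution: /ʃ/ → /ʔ/, giving /ʔnŋoð/.
Under (C)V(C), the unsyllabifiable consonants are /ʔ/, /n/ (at most one coda consonant is licensed; onsets are limited to one consonant).
Epenthesis after each stranded consonant: /ʔ/ → /ʔa/, /n/ → /na/.

ʔanaŋoð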